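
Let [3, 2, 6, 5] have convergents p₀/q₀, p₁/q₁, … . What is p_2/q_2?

45/13

Using pₖ = aₖpₖ₋₁ + pₖ₋₂, qₖ = aₖqₖ₋₁ + qₖ₋₂ (with p₋₁=1, p₋₂=0, q₋₁=0, q₋₂=1):
  k=0: a=3, p=3, q=1
  k=1: a=2, p=7, q=2
  k=2: a=6, p=45, q=13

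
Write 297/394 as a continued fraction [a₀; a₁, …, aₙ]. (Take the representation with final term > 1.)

[0; 1, 3, 16, 6]

297 = 0×394 + 297
394 = 1×297 + 97
297 = 3×97 + 6
97 = 16×6 + 1
6 = 6×1 + 0  (stop)
So 297/394 = [0; 1, 3, 16, 6].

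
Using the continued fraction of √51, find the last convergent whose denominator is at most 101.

707/99

√51 = [7; 7, 14, …] (period length 2).
Convergents:
  p_0/q_0 = 7/1
  p_1/q_1 = 50/7
  p_2/q_2 = 707/99
  p_3/q_3 = 4999/700
q_2 = 99 ≤ 101 < 700 = q_3, so the answer is 707/99.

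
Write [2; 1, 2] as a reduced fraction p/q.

8/3

Using pₖ = aₖpₖ₋₁ + pₖ₋₂ and qₖ = aₖqₖ₋₁ + qₖ₋₂:
  k=0: a=2, p=2, q=1
  k=1: a=1, p=3, q=1
  k=2: a=2, p=8, q=3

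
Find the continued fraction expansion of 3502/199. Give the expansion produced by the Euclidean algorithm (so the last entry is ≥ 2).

[17; 1, 1, 2, 19, 2]

3502 = 17*199 + 119
199 = 1*119 + 80
119 = 1*80 + 39
80 = 2*39 + 2
39 = 19*2 + 1
2 = 2*1 + 0  (stop)
So 3502/199 = [17; 1, 1, 2, 19, 2].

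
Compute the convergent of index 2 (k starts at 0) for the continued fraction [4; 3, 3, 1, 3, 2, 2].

43/10

Using pₖ = aₖpₖ₋₁ + pₖ₋₂, qₖ = aₖqₖ₋₁ + qₖ₋₂ (with p₋₁=1, p₋₂=0, q₋₁=0, q₋₂=1):
  k=0: a=4, p=4, q=1
  k=1: a=3, p=13, q=3
  k=2: a=3, p=43, q=10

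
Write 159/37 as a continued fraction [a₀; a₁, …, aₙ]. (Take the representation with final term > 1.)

[4; 3, 2, 1, 3]

159 = 4×37 + 11
37 = 3×11 + 4
11 = 2×4 + 3
4 = 1×3 + 1
3 = 3×1 + 0  (stop)
So 159/37 = [4; 3, 2, 1, 3].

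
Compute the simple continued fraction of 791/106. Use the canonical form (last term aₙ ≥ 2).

791 = 7*106 + 49
106 = 2*49 + 8
49 = 6*8 + 1
8 = 8*1 + 0  (stop)
So 791/106 = [7; 2, 6, 8].

[7; 2, 6, 8]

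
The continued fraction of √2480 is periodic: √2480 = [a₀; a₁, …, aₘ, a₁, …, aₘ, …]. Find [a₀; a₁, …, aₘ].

a₀ = ⌊√2480⌋ = 49.
With m₀=0, d₀=1 and mₖ₊₁ = dₖaₖ − mₖ, dₖ₊₁ = (n − mₖ₊₁²)/dₖ, aₖ₊₁ = ⌊(a₀+mₖ₊₁)/dₖ₊₁⌋:
  k=1: m=49, d=79, a=1
  k=2: m=30, d=20, a=3
  k=3: m=30, d=79, a=1
  k=4: m=49, d=1, a=98
d=1 and a=2a₀=98 at k=4, so the next step gives (m, d) = (49, 79) again — its k=1 value — and the period has length 4.

[49; 1, 3, 1, 98]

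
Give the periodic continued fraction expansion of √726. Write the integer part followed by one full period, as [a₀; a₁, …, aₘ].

[26; 1, 16, 1, 52]

a₀ = ⌊√726⌋ = 26.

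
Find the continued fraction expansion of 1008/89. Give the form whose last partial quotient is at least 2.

[11; 3, 14, 2]

1008 = 11×89 + 29
89 = 3×29 + 2
29 = 14×2 + 1
2 = 2×1 + 0  (stop)
So 1008/89 = [11; 3, 14, 2].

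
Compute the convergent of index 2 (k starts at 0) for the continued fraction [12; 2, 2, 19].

Using pₖ = aₖpₖ₋₁ + pₖ₋₂, qₖ = aₖqₖ₋₁ + qₖ₋₂ (with p₋₁=1, p₋₂=0, q₋₁=0, q₋₂=1):
  k=0: a=12, p=12, q=1
  k=1: a=2, p=25, q=2
  k=2: a=2, p=62, q=5

62/5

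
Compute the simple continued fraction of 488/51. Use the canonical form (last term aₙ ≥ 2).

[9; 1, 1, 3, 7]

488 = 9·51 + 29
51 = 1·29 + 22
29 = 1·22 + 7
22 = 3·7 + 1
7 = 7·1 + 0  (stop)
So 488/51 = [9; 1, 1, 3, 7].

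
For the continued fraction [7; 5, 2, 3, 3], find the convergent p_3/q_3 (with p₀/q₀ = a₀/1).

Using pₖ = aₖpₖ₋₁ + pₖ₋₂, qₖ = aₖqₖ₋₁ + qₖ₋₂ (with p₋₁=1, p₋₂=0, q₋₁=0, q₋₂=1):
  k=0: a=7, p=7, q=1
  k=1: a=5, p=36, q=5
  k=2: a=2, p=79, q=11
  k=3: a=3, p=273, q=38

273/38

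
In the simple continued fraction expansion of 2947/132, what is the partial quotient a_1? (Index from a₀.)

2947 = 22·132 + 43   →  a_0 = 22
132 = 3·43 + 3   →  a_1 = 3

3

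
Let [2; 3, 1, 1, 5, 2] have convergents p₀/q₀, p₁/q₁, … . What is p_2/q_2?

9/4

Using pₖ = aₖpₖ₋₁ + pₖ₋₂, qₖ = aₖqₖ₋₁ + qₖ₋₂ (with p₋₁=1, p₋₂=0, q₋₁=0, q₋₂=1):
  k=0: a=2, p=2, q=1
  k=1: a=3, p=7, q=3
  k=2: a=1, p=9, q=4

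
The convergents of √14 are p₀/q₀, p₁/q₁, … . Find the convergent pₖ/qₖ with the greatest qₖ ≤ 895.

3027/809

√14 = [3; 1, 2, 1, 6, …] (period length 4).
Convergents:
  p_0/q_0 = 3/1
  p_1/q_1 = 4/1
  p_2/q_2 = 11/3
  p_3/q_3 = 15/4
  p_4/q_4 = 101/27
  p_5/q_5 = 116/31
  p_6/q_6 = 333/89
  p_7/q_7 = 449/120
  p_8/q_8 = 3027/809
  p_9/q_9 = 3476/929
q_8 = 809 ≤ 895 < 929 = q_9, so the answer is 3027/809.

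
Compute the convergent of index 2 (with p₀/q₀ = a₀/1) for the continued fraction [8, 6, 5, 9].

253/31

Using pₖ = aₖpₖ₋₁ + pₖ₋₂, qₖ = aₖqₖ₋₁ + qₖ₋₂ (with p₋₁=1, p₋₂=0, q₋₁=0, q₋₂=1):
  k=0: a=8, p=8, q=1
  k=1: a=6, p=49, q=6
  k=2: a=5, p=253, q=31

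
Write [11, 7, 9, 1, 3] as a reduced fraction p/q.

Using pₖ = aₖpₖ₋₁ + pₖ₋₂ and qₖ = aₖqₖ₋₁ + qₖ₋₂:
  k=0: a=11, p=11, q=1
  k=1: a=7, p=78, q=7
  k=2: a=9, p=713, q=64
  k=3: a=1, p=791, q=71
  k=4: a=3, p=3086, q=277

3086/277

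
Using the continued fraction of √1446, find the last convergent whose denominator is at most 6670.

√1446 = [38; 38, 76, …] (period length 2).
Convergents:
  p_0/q_0 = 38/1
  p_1/q_1 = 1445/38
  p_2/q_2 = 109858/2889
  p_3/q_3 = 4176049/109820
q_2 = 2889 ≤ 6670 < 109820 = q_3, so the answer is 109858/2889.

109858/2889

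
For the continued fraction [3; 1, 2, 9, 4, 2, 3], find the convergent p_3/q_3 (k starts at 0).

Using pₖ = aₖpₖ₋₁ + pₖ₋₂, qₖ = aₖqₖ₋₁ + qₖ₋₂ (with p₋₁=1, p₋₂=0, q₋₁=0, q₋₂=1):
  k=0: a=3, p=3, q=1
  k=1: a=1, p=4, q=1
  k=2: a=2, p=11, q=3
  k=3: a=9, p=103, q=28

103/28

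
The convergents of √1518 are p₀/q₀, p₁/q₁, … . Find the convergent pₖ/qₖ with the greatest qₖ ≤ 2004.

√1518 = [38; 1, 24, 1, 76, …] (period length 4).
Convergents:
  p_0/q_0 = 38/1
  p_1/q_1 = 39/1
  p_2/q_2 = 974/25
  p_3/q_3 = 1013/26
  p_4/q_4 = 77962/2001
  p_5/q_5 = 78975/2027
q_4 = 2001 ≤ 2004 < 2027 = q_5, so the answer is 77962/2001.

77962/2001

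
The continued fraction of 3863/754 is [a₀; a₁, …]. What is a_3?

3

3863 = 5·754 + 93   →  a_0 = 5
754 = 8·93 + 10   →  a_1 = 8
93 = 9·10 + 3   →  a_2 = 9
10 = 3·3 + 1   →  a_3 = 3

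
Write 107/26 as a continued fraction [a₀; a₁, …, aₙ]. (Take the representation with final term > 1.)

[4; 8, 1, 2]

107 = 4×26 + 3
26 = 8×3 + 2
3 = 1×2 + 1
2 = 2×1 + 0  (stop)
So 107/26 = [4; 8, 1, 2].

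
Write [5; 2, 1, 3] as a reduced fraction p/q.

59/11

Fold from the inside: start with 3/1.
  1 + 1/3 = 4/3
  2 + 3/4 = 11/4
  5 + 4/11 = 59/11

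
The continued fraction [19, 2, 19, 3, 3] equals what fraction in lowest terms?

7717/396

Using pₖ = aₖpₖ₋₁ + pₖ₋₂ and qₖ = aₖqₖ₋₁ + qₖ₋₂:
  k=0: a=19, p=19, q=1
  k=1: a=2, p=39, q=2
  k=2: a=19, p=760, q=39
  k=3: a=3, p=2319, q=119
  k=4: a=3, p=7717, q=396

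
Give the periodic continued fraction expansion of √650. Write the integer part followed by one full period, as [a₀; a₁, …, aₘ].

[25; 2, 50]

a₀ = ⌊√650⌋ = 25.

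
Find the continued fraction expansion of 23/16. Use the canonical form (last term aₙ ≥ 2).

[1; 2, 3, 2]

23 = 1·16 + 7
16 = 2·7 + 2
7 = 3·2 + 1
2 = 2·1 + 0  (stop)
So 23/16 = [1; 2, 3, 2].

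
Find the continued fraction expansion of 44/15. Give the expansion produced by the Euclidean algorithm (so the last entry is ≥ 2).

44 = 2·15 + 14
15 = 1·14 + 1
14 = 14·1 + 0  (stop)
So 44/15 = [2; 1, 14].

[2; 1, 14]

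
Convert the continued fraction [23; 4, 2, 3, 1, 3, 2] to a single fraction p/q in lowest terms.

Fold from the inside: start with 2/1.
  3 + 1/2 = 7/2
  1 + 2/7 = 9/7
  3 + 7/9 = 34/9
  2 + 9/34 = 77/34
  4 + 34/77 = 342/77
  23 + 77/342 = 7943/342

7943/342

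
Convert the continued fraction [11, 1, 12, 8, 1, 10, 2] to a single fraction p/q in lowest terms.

32051/2688

Using pₖ = aₖpₖ₋₁ + pₖ₋₂ and qₖ = aₖqₖ₋₁ + qₖ₋₂:
  k=0: a=11, p=11, q=1
  k=1: a=1, p=12, q=1
  k=2: a=12, p=155, q=13
  k=3: a=8, p=1252, q=105
  k=4: a=1, p=1407, q=118
  k=5: a=10, p=15322, q=1285
  k=6: a=2, p=32051, q=2688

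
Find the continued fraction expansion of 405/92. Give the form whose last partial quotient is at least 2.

[4; 2, 2, 18]

405 = 4*92 + 37
92 = 2*37 + 18
37 = 2*18 + 1
18 = 18*1 + 0  (stop)
So 405/92 = [4; 2, 2, 18].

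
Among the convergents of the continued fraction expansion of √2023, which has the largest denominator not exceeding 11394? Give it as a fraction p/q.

182115/4049

√2023 = [44; 1, 43, 1, 88, …] (period length 4).
Convergents:
  p_0/q_0 = 44/1
  p_1/q_1 = 45/1
  p_2/q_2 = 1979/44
  p_3/q_3 = 2024/45
  p_4/q_4 = 180091/4004
  p_5/q_5 = 182115/4049
  p_6/q_6 = 8011036/178111
q_5 = 4049 ≤ 11394 < 178111 = q_6, so the answer is 182115/4049.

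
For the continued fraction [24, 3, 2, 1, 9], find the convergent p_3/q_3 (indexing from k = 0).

243/10

Using pₖ = aₖpₖ₋₁ + pₖ₋₂, qₖ = aₖqₖ₋₁ + qₖ₋₂ (with p₋₁=1, p₋₂=0, q₋₁=0, q₋₂=1):
  k=0: a=24, p=24, q=1
  k=1: a=3, p=73, q=3
  k=2: a=2, p=170, q=7
  k=3: a=1, p=243, q=10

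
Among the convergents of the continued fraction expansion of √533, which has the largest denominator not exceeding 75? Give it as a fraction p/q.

√533 = [23; 11, 1, 1, 11, 46, …] (period length 5).
Convergents:
  p_0/q_0 = 23/1
  p_1/q_1 = 254/11
  p_2/q_2 = 277/12
  p_3/q_3 = 531/23
  p_4/q_4 = 6118/265
q_3 = 23 ≤ 75 < 265 = q_4, so the answer is 531/23.

531/23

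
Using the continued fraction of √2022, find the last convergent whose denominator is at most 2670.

120016/2669

√2022 = [44; 1, 28, 1, 88, …] (period length 4).
Convergents:
  p_0/q_0 = 44/1
  p_1/q_1 = 45/1
  p_2/q_2 = 1304/29
  p_3/q_3 = 1349/30
  p_4/q_4 = 120016/2669
  p_5/q_5 = 121365/2699
q_4 = 2669 ≤ 2670 < 2699 = q_5, so the answer is 120016/2669.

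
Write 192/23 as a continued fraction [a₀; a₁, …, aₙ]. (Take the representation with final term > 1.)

[8; 2, 1, 7]

192 = 8*23 + 8
23 = 2*8 + 7
8 = 1*7 + 1
7 = 7*1 + 0  (stop)
So 192/23 = [8; 2, 1, 7].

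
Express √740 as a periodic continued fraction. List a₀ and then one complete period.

[27; 4, 1, 12, 1, 4, 54]

a₀ = ⌊√740⌋ = 27.
With m₀=0, d₀=1 and mₖ₊₁ = dₖaₖ − mₖ, dₖ₊₁ = (n − mₖ₊₁²)/dₖ, aₖ₊₁ = ⌊(a₀+mₖ₊₁)/dₖ₊₁⌋:
  k=1: m=27, d=11, a=4
  k=2: m=17, d=41, a=1
  k=3: m=24, d=4, a=12
  k=4: m=24, d=41, a=1
  k=5: m=17, d=11, a=4
  k=6: m=27, d=1, a=54
d=1 and a=2a₀=54 at k=6, so the next step gives (m, d) = (27, 11) again — its k=1 value — and the period has length 6.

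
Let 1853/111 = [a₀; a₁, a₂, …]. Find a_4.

1853 = 16·111 + 77   →  a_0 = 16
111 = 1·77 + 34   →  a_1 = 1
77 = 2·34 + 9   →  a_2 = 2
34 = 3·9 + 7   →  a_3 = 3
9 = 1·7 + 2   →  a_4 = 1

1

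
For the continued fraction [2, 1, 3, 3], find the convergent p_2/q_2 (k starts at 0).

Using pₖ = aₖpₖ₋₁ + pₖ₋₂, qₖ = aₖqₖ₋₁ + qₖ₋₂ (with p₋₁=1, p₋₂=0, q₋₁=0, q₋₂=1):
  k=0: a=2, p=2, q=1
  k=1: a=1, p=3, q=1
  k=2: a=3, p=11, q=4

11/4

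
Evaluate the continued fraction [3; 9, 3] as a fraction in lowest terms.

87/28

Fold from the inside: start with 3/1.
  9 + 1/3 = 28/3
  3 + 3/28 = 87/28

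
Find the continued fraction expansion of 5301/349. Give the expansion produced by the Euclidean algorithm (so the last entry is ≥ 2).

[15; 5, 3, 2, 9]

5301 = 15×349 + 66
349 = 5×66 + 19
66 = 3×19 + 9
19 = 2×9 + 1
9 = 9×1 + 0  (stop)
So 5301/349 = [15; 5, 3, 2, 9].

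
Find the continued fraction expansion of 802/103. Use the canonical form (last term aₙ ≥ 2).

[7; 1, 3, 1, 2, 7]

802 = 7*103 + 81
103 = 1*81 + 22
81 = 3*22 + 15
22 = 1*15 + 7
15 = 2*7 + 1
7 = 7*1 + 0  (stop)
So 802/103 = [7; 1, 3, 1, 2, 7].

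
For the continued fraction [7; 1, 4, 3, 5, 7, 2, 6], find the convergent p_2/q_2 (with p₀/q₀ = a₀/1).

Using pₖ = aₖpₖ₋₁ + pₖ₋₂, qₖ = aₖqₖ₋₁ + qₖ₋₂ (with p₋₁=1, p₋₂=0, q₋₁=0, q₋₂=1):
  k=0: a=7, p=7, q=1
  k=1: a=1, p=8, q=1
  k=2: a=4, p=39, q=5

39/5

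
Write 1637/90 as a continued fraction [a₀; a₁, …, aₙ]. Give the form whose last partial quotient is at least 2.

[18; 5, 3, 2, 2]

1637 = 18×90 + 17
90 = 5×17 + 5
17 = 3×5 + 2
5 = 2×2 + 1
2 = 2×1 + 0  (stop)
So 1637/90 = [18; 5, 3, 2, 2].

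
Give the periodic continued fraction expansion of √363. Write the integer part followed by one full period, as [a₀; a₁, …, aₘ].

[19; 19, 38]

a₀ = ⌊√363⌋ = 19.
With m₀=0, d₀=1 and mₖ₊₁ = dₖaₖ − mₖ, dₖ₊₁ = (n − mₖ₊₁²)/dₖ, aₖ₊₁ = ⌊(a₀+mₖ₊₁)/dₖ₊₁⌋:
  k=1: m=19, d=2, a=19
  k=2: m=19, d=1, a=38
d=1 and a=2a₀=38 at k=2, so the next step gives (m, d) = (19, 2) again — its k=1 value — and the period has length 2.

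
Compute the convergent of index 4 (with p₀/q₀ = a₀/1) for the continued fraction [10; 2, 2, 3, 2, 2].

406/39

Using pₖ = aₖpₖ₋₁ + pₖ₋₂, qₖ = aₖqₖ₋₁ + qₖ₋₂ (with p₋₁=1, p₋₂=0, q₋₁=0, q₋₂=1):
  k=0: a=10, p=10, q=1
  k=1: a=2, p=21, q=2
  k=2: a=2, p=52, q=5
  k=3: a=3, p=177, q=17
  k=4: a=2, p=406, q=39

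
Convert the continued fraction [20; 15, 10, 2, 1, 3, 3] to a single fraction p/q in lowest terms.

112993/5631

Fold from the inside: start with 3/1.
  3 + 1/3 = 10/3
  1 + 3/10 = 13/10
  2 + 10/13 = 36/13
  10 + 13/36 = 373/36
  15 + 36/373 = 5631/373
  20 + 373/5631 = 112993/5631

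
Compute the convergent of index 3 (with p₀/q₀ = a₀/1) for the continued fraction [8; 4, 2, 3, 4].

Using pₖ = aₖpₖ₋₁ + pₖ₋₂, qₖ = aₖqₖ₋₁ + qₖ₋₂ (with p₋₁=1, p₋₂=0, q₋₁=0, q₋₂=1):
  k=0: a=8, p=8, q=1
  k=1: a=4, p=33, q=4
  k=2: a=2, p=74, q=9
  k=3: a=3, p=255, q=31

255/31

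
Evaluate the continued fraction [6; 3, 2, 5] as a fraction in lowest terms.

Fold from the inside: start with 5/1.
  2 + 1/5 = 11/5
  3 + 5/11 = 38/11
  6 + 11/38 = 239/38

239/38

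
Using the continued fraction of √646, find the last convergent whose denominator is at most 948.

√646 = [25; 2, 2, 2, 50, …] (period length 4).
Convergents:
  p_0/q_0 = 25/1
  p_1/q_1 = 51/2
  p_2/q_2 = 127/5
  p_3/q_3 = 305/12
  p_4/q_4 = 15377/605
  p_5/q_5 = 31059/1222
q_4 = 605 ≤ 948 < 1222 = q_5, so the answer is 15377/605.

15377/605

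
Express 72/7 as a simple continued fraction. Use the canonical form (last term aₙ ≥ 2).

72 = 10*7 + 2
7 = 3*2 + 1
2 = 2*1 + 0  (stop)
So 72/7 = [10; 3, 2].

[10; 3, 2]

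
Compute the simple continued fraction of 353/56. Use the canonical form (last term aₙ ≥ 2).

[6; 3, 3, 2, 2]

353 = 6*56 + 17
56 = 3*17 + 5
17 = 3*5 + 2
5 = 2*2 + 1
2 = 2*1 + 0  (stop)
So 353/56 = [6; 3, 3, 2, 2].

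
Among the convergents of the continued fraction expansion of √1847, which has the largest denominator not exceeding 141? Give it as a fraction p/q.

1848/43

√1847 = [42; 1, 41, 1, 84, …] (period length 4).
Convergents:
  p_0/q_0 = 42/1
  p_1/q_1 = 43/1
  p_2/q_2 = 1805/42
  p_3/q_3 = 1848/43
  p_4/q_4 = 157037/3654
q_3 = 43 ≤ 141 < 3654 = q_4, so the answer is 1848/43.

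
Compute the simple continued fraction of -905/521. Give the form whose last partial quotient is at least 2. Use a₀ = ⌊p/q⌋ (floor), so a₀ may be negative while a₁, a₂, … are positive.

-905 = -2*521 + 137
521 = 3*137 + 110
137 = 1*110 + 27
110 = 4*27 + 2
27 = 13*2 + 1
2 = 2*1 + 0  (stop)
So -905/521 = [-2; 3, 1, 4, 13, 2].

[-2; 3, 1, 4, 13, 2]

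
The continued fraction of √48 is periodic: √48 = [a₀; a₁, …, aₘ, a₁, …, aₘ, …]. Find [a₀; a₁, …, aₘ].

[6; 1, 12]

a₀ = ⌊√48⌋ = 6.
With m₀=0, d₀=1 and mₖ₊₁ = dₖaₖ − mₖ, dₖ₊₁ = (n − mₖ₊₁²)/dₖ, aₖ₊₁ = ⌊(a₀+mₖ₊₁)/dₖ₊₁⌋:
  k=1: m=6, d=12, a=1
  k=2: m=6, d=1, a=12
d=1 and a=2a₀=12 at k=2, so the next step gives (m, d) = (6, 12) again — its k=1 value — and the period has length 2.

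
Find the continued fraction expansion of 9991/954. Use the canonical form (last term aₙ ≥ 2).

[10; 2, 8, 1, 2, 17]

9991 = 10×954 + 451
954 = 2×451 + 52
451 = 8×52 + 35
52 = 1×35 + 17
35 = 2×17 + 1
17 = 17×1 + 0  (stop)
So 9991/954 = [10; 2, 8, 1, 2, 17].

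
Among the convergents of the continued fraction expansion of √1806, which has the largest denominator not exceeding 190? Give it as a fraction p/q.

7182/169

√1806 = [42; 2, 84, …] (period length 2).
Convergents:
  p_0/q_0 = 42/1
  p_1/q_1 = 85/2
  p_2/q_2 = 7182/169
  p_3/q_3 = 14449/340
q_2 = 169 ≤ 190 < 340 = q_3, so the answer is 7182/169.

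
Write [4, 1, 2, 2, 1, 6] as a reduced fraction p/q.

Fold from the inside: start with 6/1.
  1 + 1/6 = 7/6
  2 + 6/7 = 20/7
  2 + 7/20 = 47/20
  1 + 20/47 = 67/47
  4 + 47/67 = 315/67

315/67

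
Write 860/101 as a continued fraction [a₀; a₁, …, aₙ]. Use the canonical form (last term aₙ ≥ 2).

[8; 1, 1, 16, 3]

860 = 8×101 + 52
101 = 1×52 + 49
52 = 1×49 + 3
49 = 16×3 + 1
3 = 3×1 + 0  (stop)
So 860/101 = [8; 1, 1, 16, 3].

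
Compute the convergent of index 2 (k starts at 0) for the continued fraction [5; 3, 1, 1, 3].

Using pₖ = aₖpₖ₋₁ + pₖ₋₂, qₖ = aₖqₖ₋₁ + qₖ₋₂ (with p₋₁=1, p₋₂=0, q₋₁=0, q₋₂=1):
  k=0: a=5, p=5, q=1
  k=1: a=3, p=16, q=3
  k=2: a=1, p=21, q=4

21/4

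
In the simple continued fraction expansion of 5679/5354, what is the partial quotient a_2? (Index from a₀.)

5679 = 1·5354 + 325   →  a_0 = 1
5354 = 16·325 + 154   →  a_1 = 16
325 = 2·154 + 17   →  a_2 = 2

2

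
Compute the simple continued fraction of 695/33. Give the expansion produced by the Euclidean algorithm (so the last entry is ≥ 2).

695 = 21×33 + 2
33 = 16×2 + 1
2 = 2×1 + 0  (stop)
So 695/33 = [21; 16, 2].

[21; 16, 2]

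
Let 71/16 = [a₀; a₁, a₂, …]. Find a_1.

2

71 = 4·16 + 7   →  a_0 = 4
16 = 2·7 + 2   →  a_1 = 2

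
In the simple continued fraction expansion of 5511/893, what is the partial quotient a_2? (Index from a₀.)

1

5511 = 6·893 + 153   →  a_0 = 6
893 = 5·153 + 128   →  a_1 = 5
153 = 1·128 + 25   →  a_2 = 1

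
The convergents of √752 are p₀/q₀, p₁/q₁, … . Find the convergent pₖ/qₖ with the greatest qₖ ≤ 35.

√752 = [27; 2, 2, 1, 2, 1, 2, 2, 54, …] (period length 8).
Convergents:
  p_0/q_0 = 27/1
  p_1/q_1 = 55/2
  p_2/q_2 = 137/5
  p_3/q_3 = 192/7
  p_4/q_4 = 521/19
  p_5/q_5 = 713/26
  p_6/q_6 = 1947/71
q_5 = 26 ≤ 35 < 71 = q_6, so the answer is 713/26.

713/26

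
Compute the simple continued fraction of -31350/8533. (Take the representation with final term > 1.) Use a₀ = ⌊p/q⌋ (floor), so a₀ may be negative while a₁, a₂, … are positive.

-31350 = -4×8533 + 2782
8533 = 3×2782 + 187
2782 = 14×187 + 164
187 = 1×164 + 23
164 = 7×23 + 3
23 = 7×3 + 2
3 = 1×2 + 1
2 = 2×1 + 0  (stop)
So -31350/8533 = [-4; 3, 14, 1, 7, 7, 1, 2].

[-4; 3, 14, 1, 7, 7, 1, 2]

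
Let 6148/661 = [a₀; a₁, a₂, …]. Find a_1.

6148 = 9·661 + 199   →  a_0 = 9
661 = 3·199 + 64   →  a_1 = 3

3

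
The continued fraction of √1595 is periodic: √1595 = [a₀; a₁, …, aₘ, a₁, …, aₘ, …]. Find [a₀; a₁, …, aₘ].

a₀ = ⌊√1595⌋ = 39.
With m₀=0, d₀=1 and mₖ₊₁ = dₖaₖ − mₖ, dₖ₊₁ = (n − mₖ₊₁²)/dₖ, aₖ₊₁ = ⌊(a₀+mₖ₊₁)/dₖ₊₁⌋:
  k=1: m=39, d=74, a=1
  k=2: m=35, d=5, a=14
  k=3: m=35, d=74, a=1
  k=4: m=39, d=1, a=78
d=1 and a=2a₀=78 at k=4, so the next step gives (m, d) = (39, 74) again — its k=1 value — and the period has length 4.

[39; 1, 14, 1, 78]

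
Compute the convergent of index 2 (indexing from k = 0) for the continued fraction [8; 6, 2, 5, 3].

106/13

Using pₖ = aₖpₖ₋₁ + pₖ₋₂, qₖ = aₖqₖ₋₁ + qₖ₋₂ (with p₋₁=1, p₋₂=0, q₋₁=0, q₋₂=1):
  k=0: a=8, p=8, q=1
  k=1: a=6, p=49, q=6
  k=2: a=2, p=106, q=13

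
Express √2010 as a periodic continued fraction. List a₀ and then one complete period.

[44; 1, 4, 1, 88]

a₀ = ⌊√2010⌋ = 44.
With m₀=0, d₀=1 and mₖ₊₁ = dₖaₖ − mₖ, dₖ₊₁ = (n − mₖ₊₁²)/dₖ, aₖ₊₁ = ⌊(a₀+mₖ₊₁)/dₖ₊₁⌋:
  k=1: m=44, d=74, a=1
  k=2: m=30, d=15, a=4
  k=3: m=30, d=74, a=1
  k=4: m=44, d=1, a=88
d=1 and a=2a₀=88 at k=4, so the next step gives (m, d) = (44, 74) again — its k=1 value — and the period has length 4.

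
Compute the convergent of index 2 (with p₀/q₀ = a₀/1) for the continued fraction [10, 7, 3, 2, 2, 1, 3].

Using pₖ = aₖpₖ₋₁ + pₖ₋₂, qₖ = aₖqₖ₋₁ + qₖ₋₂ (with p₋₁=1, p₋₂=0, q₋₁=0, q₋₂=1):
  k=0: a=10, p=10, q=1
  k=1: a=7, p=71, q=7
  k=2: a=3, p=223, q=22

223/22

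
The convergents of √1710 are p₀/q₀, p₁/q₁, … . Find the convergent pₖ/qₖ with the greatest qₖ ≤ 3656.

√1710 = [41; 2, 1, 5, 4, 5, 1, 2, 82, …] (period length 8).
Convergents:
  p_0/q_0 = 41/1
  p_1/q_1 = 83/2
  p_2/q_2 = 124/3
  p_3/q_3 = 703/17
  p_4/q_4 = 2936/71
  p_5/q_5 = 15383/372
  p_6/q_6 = 18319/443
  p_7/q_7 = 52021/1258
  p_8/q_8 = 4284041/103599
q_7 = 1258 ≤ 3656 < 103599 = q_8, so the answer is 52021/1258.

52021/1258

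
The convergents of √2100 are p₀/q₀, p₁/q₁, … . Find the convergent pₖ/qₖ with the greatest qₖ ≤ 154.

6049/132

√2100 = [45; 1, 4, 1, 2, 1, 4, 1, 90, …] (period length 8).
Convergents:
  p_0/q_0 = 45/1
  p_1/q_1 = 46/1
  p_2/q_2 = 229/5
  p_3/q_3 = 275/6
  p_4/q_4 = 779/17
  p_5/q_5 = 1054/23
  p_6/q_6 = 4995/109
  p_7/q_7 = 6049/132
  p_8/q_8 = 549405/11989
q_7 = 132 ≤ 154 < 11989 = q_8, so the answer is 6049/132.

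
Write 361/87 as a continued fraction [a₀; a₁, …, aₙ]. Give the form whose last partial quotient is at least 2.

[4; 6, 1, 2, 4]

361 = 4×87 + 13
87 = 6×13 + 9
13 = 1×9 + 4
9 = 2×4 + 1
4 = 4×1 + 0  (stop)
So 361/87 = [4; 6, 1, 2, 4].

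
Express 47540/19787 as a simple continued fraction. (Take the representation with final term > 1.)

[2; 2, 2, 15, 17, 15]

47540 = 2×19787 + 7966
19787 = 2×7966 + 3855
7966 = 2×3855 + 256
3855 = 15×256 + 15
256 = 17×15 + 1
15 = 15×1 + 0  (stop)
So 47540/19787 = [2; 2, 2, 15, 17, 15].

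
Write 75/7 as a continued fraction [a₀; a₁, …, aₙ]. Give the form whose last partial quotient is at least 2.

75 = 10*7 + 5
7 = 1*5 + 2
5 = 2*2 + 1
2 = 2*1 + 0  (stop)
So 75/7 = [10; 1, 2, 2].

[10; 1, 2, 2]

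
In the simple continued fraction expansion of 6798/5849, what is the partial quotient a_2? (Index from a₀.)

6

6798 = 1·5849 + 949   →  a_0 = 1
5849 = 6·949 + 155   →  a_1 = 6
949 = 6·155 + 19   →  a_2 = 6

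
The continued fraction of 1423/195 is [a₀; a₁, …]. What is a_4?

1423 = 7·195 + 58   →  a_0 = 7
195 = 3·58 + 21   →  a_1 = 3
58 = 2·21 + 16   →  a_2 = 2
21 = 1·16 + 5   →  a_3 = 1
16 = 3·5 + 1   →  a_4 = 3

3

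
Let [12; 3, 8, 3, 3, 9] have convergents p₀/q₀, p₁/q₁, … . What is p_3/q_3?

Using pₖ = aₖpₖ₋₁ + pₖ₋₂, qₖ = aₖqₖ₋₁ + qₖ₋₂ (with p₋₁=1, p₋₂=0, q₋₁=0, q₋₂=1):
  k=0: a=12, p=12, q=1
  k=1: a=3, p=37, q=3
  k=2: a=8, p=308, q=25
  k=3: a=3, p=961, q=78

961/78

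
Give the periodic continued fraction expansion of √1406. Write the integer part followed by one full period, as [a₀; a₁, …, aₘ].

[37; 2, 74]

a₀ = ⌊√1406⌋ = 37.
With m₀=0, d₀=1 and mₖ₊₁ = dₖaₖ − mₖ, dₖ₊₁ = (n − mₖ₊₁²)/dₖ, aₖ₊₁ = ⌊(a₀+mₖ₊₁)/dₖ₊₁⌋:
  k=1: m=37, d=37, a=2
  k=2: m=37, d=1, a=74
d=1 and a=2a₀=74 at k=2, so the next step gives (m, d) = (37, 37) again — its k=1 value — and the period has length 2.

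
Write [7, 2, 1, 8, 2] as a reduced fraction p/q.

Fold from the inside: start with 2/1.
  8 + 1/2 = 17/2
  1 + 2/17 = 19/17
  2 + 17/19 = 55/19
  7 + 19/55 = 404/55

404/55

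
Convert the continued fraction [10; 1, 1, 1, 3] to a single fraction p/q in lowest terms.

Fold from the inside: start with 3/1.
  1 + 1/3 = 4/3
  1 + 3/4 = 7/4
  1 + 4/7 = 11/7
  10 + 7/11 = 117/11

117/11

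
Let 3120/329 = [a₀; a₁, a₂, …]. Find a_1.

3120 = 9·329 + 159   →  a_0 = 9
329 = 2·159 + 11   →  a_1 = 2

2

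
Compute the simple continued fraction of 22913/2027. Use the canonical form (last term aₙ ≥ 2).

22913 = 11*2027 + 616
2027 = 3*616 + 179
616 = 3*179 + 79
179 = 2*79 + 21
79 = 3*21 + 16
21 = 1*16 + 5
16 = 3*5 + 1
5 = 5*1 + 0  (stop)
So 22913/2027 = [11; 3, 3, 2, 3, 1, 3, 5].

[11; 3, 3, 2, 3, 1, 3, 5]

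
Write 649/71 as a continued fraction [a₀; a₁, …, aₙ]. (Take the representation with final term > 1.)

[9; 7, 10]

649 = 9*71 + 10
71 = 7*10 + 1
10 = 10*1 + 0  (stop)
So 649/71 = [9; 7, 10].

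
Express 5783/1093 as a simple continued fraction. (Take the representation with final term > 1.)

[5; 3, 2, 3, 2, 9, 2]

5783 = 5*1093 + 318
1093 = 3*318 + 139
318 = 2*139 + 40
139 = 3*40 + 19
40 = 2*19 + 2
19 = 9*2 + 1
2 = 2*1 + 0  (stop)
So 5783/1093 = [5; 3, 2, 3, 2, 9, 2].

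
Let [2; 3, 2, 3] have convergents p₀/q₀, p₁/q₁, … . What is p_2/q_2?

16/7

Using pₖ = aₖpₖ₋₁ + pₖ₋₂, qₖ = aₖqₖ₋₁ + qₖ₋₂ (with p₋₁=1, p₋₂=0, q₋₁=0, q₋₂=1):
  k=0: a=2, p=2, q=1
  k=1: a=3, p=7, q=3
  k=2: a=2, p=16, q=7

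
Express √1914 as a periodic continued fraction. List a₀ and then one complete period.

[43; 1, 2, 1, 86]

a₀ = ⌊√1914⌋ = 43.
With m₀=0, d₀=1 and mₖ₊₁ = dₖaₖ − mₖ, dₖ₊₁ = (n − mₖ₊₁²)/dₖ, aₖ₊₁ = ⌊(a₀+mₖ₊₁)/dₖ₊₁⌋:
  k=1: m=43, d=65, a=1
  k=2: m=22, d=22, a=2
  k=3: m=22, d=65, a=1
  k=4: m=43, d=1, a=86
d=1 and a=2a₀=86 at k=4, so the next step gives (m, d) = (43, 65) again — its k=1 value — and the period has length 4.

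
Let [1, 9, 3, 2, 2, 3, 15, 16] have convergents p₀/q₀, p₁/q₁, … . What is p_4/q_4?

Using pₖ = aₖpₖ₋₁ + pₖ₋₂, qₖ = aₖqₖ₋₁ + qₖ₋₂ (with p₋₁=1, p₋₂=0, q₋₁=0, q₋₂=1):
  k=0: a=1, p=1, q=1
  k=1: a=9, p=10, q=9
  k=2: a=3, p=31, q=28
  k=3: a=2, p=72, q=65
  k=4: a=2, p=175, q=158

175/158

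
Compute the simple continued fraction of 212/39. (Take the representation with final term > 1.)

[5; 2, 3, 2, 2]

212 = 5×39 + 17
39 = 2×17 + 5
17 = 3×5 + 2
5 = 2×2 + 1
2 = 2×1 + 0  (stop)
So 212/39 = [5; 2, 3, 2, 2].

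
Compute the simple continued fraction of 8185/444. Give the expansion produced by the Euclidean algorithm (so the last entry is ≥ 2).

[18; 2, 3, 3, 19]

8185 = 18·444 + 193
444 = 2·193 + 58
193 = 3·58 + 19
58 = 3·19 + 1
19 = 19·1 + 0  (stop)
So 8185/444 = [18; 2, 3, 3, 19].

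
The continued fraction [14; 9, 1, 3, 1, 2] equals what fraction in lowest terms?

1932/137

Using pₖ = aₖpₖ₋₁ + pₖ₋₂ and qₖ = aₖqₖ₋₁ + qₖ₋₂:
  k=0: a=14, p=14, q=1
  k=1: a=9, p=127, q=9
  k=2: a=1, p=141, q=10
  k=3: a=3, p=550, q=39
  k=4: a=1, p=691, q=49
  k=5: a=2, p=1932, q=137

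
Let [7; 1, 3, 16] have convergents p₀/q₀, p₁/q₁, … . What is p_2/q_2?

31/4

Using pₖ = aₖpₖ₋₁ + pₖ₋₂, qₖ = aₖqₖ₋₁ + qₖ₋₂ (with p₋₁=1, p₋₂=0, q₋₁=0, q₋₂=1):
  k=0: a=7, p=7, q=1
  k=1: a=1, p=8, q=1
  k=2: a=3, p=31, q=4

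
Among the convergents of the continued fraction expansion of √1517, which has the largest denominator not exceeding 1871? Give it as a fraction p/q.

√1517 = [38; 1, 18, 2, 18, 1, 76, …] (period length 6).
Convergents:
  p_0/q_0 = 38/1
  p_1/q_1 = 39/1
  p_2/q_2 = 740/19
  p_3/q_3 = 1519/39
  p_4/q_4 = 28082/721
  p_5/q_5 = 29601/760
  p_6/q_6 = 2277758/58481
q_5 = 760 ≤ 1871 < 58481 = q_6, so the answer is 29601/760.

29601/760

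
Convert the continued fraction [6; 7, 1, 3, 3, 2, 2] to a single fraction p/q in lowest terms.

3475/567

Fold from the inside: start with 2/1.
  2 + 1/2 = 5/2
  3 + 2/5 = 17/5
  3 + 5/17 = 56/17
  1 + 17/56 = 73/56
  7 + 56/73 = 567/73
  6 + 73/567 = 3475/567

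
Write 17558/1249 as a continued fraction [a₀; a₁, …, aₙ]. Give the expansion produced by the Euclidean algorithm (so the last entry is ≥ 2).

17558 = 14·1249 + 72
1249 = 17·72 + 25
72 = 2·25 + 22
25 = 1·22 + 3
22 = 7·3 + 1
3 = 3·1 + 0  (stop)
So 17558/1249 = [14; 17, 2, 1, 7, 3].

[14; 17, 2, 1, 7, 3]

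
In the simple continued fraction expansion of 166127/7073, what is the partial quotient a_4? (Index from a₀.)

12

166127 = 23·7073 + 3448   →  a_0 = 23
7073 = 2·3448 + 177   →  a_1 = 2
3448 = 19·177 + 85   →  a_2 = 19
177 = 2·85 + 7   →  a_3 = 2
85 = 12·7 + 1   →  a_4 = 12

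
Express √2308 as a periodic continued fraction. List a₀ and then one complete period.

[48; 24, 96]

a₀ = ⌊√2308⌋ = 48.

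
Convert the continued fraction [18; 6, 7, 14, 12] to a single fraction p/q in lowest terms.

133297/7339

Fold from the inside: start with 12/1.
  14 + 1/12 = 169/12
  7 + 12/169 = 1195/169
  6 + 169/1195 = 7339/1195
  18 + 1195/7339 = 133297/7339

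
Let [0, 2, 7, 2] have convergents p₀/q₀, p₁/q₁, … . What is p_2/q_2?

7/15

Using pₖ = aₖpₖ₋₁ + pₖ₋₂, qₖ = aₖqₖ₋₁ + qₖ₋₂ (with p₋₁=1, p₋₂=0, q₋₁=0, q₋₂=1):
  k=0: a=0, p=0, q=1
  k=1: a=2, p=1, q=2
  k=2: a=7, p=7, q=15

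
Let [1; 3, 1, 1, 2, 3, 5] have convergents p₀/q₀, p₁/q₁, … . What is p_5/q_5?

78/61

Using pₖ = aₖpₖ₋₁ + pₖ₋₂, qₖ = aₖqₖ₋₁ + qₖ₋₂ (with p₋₁=1, p₋₂=0, q₋₁=0, q₋₂=1):
  k=0: a=1, p=1, q=1
  k=1: a=3, p=4, q=3
  k=2: a=1, p=5, q=4
  k=3: a=1, p=9, q=7
  k=4: a=2, p=23, q=18
  k=5: a=3, p=78, q=61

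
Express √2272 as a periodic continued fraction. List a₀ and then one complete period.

[47; 1, 1, 1, 94]

a₀ = ⌊√2272⌋ = 47.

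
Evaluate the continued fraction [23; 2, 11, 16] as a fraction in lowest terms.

8687/370

Fold from the inside: start with 16/1.
  11 + 1/16 = 177/16
  2 + 16/177 = 370/177
  23 + 177/370 = 8687/370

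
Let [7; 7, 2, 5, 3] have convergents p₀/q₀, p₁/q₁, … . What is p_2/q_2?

107/15

Using pₖ = aₖpₖ₋₁ + pₖ₋₂, qₖ = aₖqₖ₋₁ + qₖ₋₂ (with p₋₁=1, p₋₂=0, q₋₁=0, q₋₂=1):
  k=0: a=7, p=7, q=1
  k=1: a=7, p=50, q=7
  k=2: a=2, p=107, q=15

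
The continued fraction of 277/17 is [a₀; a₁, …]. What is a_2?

277 = 16·17 + 5   →  a_0 = 16
17 = 3·5 + 2   →  a_1 = 3
5 = 2·2 + 1   →  a_2 = 2

2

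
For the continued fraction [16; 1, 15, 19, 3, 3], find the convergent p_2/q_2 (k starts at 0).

271/16

Using pₖ = aₖpₖ₋₁ + pₖ₋₂, qₖ = aₖqₖ₋₁ + qₖ₋₂ (with p₋₁=1, p₋₂=0, q₋₁=0, q₋₂=1):
  k=0: a=16, p=16, q=1
  k=1: a=1, p=17, q=1
  k=2: a=15, p=271, q=16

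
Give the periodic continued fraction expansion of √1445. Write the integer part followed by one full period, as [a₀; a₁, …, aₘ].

a₀ = ⌊√1445⌋ = 38.
With m₀=0, d₀=1 and mₖ₊₁ = dₖaₖ − mₖ, dₖ₊₁ = (n − mₖ₊₁²)/dₖ, aₖ₊₁ = ⌊(a₀+mₖ₊₁)/dₖ₊₁⌋:
  k=1: m=38, d=1, a=76
d=1 and a=2a₀=76 at k=1, so the next step gives (m, d) = (38, 1) again — its k=1 value — and the period has length 1.

[38; 76]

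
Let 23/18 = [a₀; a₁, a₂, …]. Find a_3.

1

23 = 1·18 + 5   →  a_0 = 1
18 = 3·5 + 3   →  a_1 = 3
5 = 1·3 + 2   →  a_2 = 1
3 = 1·2 + 1   →  a_3 = 1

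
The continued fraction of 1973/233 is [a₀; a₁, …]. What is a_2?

1973 = 8·233 + 109   →  a_0 = 8
233 = 2·109 + 15   →  a_1 = 2
109 = 7·15 + 4   →  a_2 = 7

7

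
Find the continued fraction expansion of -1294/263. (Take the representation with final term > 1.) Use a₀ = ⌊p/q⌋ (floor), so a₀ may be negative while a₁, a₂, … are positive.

-1294 = -5×263 + 21
263 = 12×21 + 11
21 = 1×11 + 10
11 = 1×10 + 1
10 = 10×1 + 0  (stop)
So -1294/263 = [-5; 12, 1, 1, 10].

[-5; 12, 1, 1, 10]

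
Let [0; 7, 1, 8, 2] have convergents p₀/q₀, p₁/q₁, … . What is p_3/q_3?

Using pₖ = aₖpₖ₋₁ + pₖ₋₂, qₖ = aₖqₖ₋₁ + qₖ₋₂ (with p₋₁=1, p₋₂=0, q₋₁=0, q₋₂=1):
  k=0: a=0, p=0, q=1
  k=1: a=7, p=1, q=7
  k=2: a=1, p=1, q=8
  k=3: a=8, p=9, q=71

9/71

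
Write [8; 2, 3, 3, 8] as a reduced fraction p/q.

1611/191

Fold from the inside: start with 8/1.
  3 + 1/8 = 25/8
  3 + 8/25 = 83/25
  2 + 25/83 = 191/83
  8 + 83/191 = 1611/191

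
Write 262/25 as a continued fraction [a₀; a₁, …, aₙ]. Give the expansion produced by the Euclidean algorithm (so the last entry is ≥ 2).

[10; 2, 12]

262 = 10*25 + 12
25 = 2*12 + 1
12 = 12*1 + 0  (stop)
So 262/25 = [10; 2, 12].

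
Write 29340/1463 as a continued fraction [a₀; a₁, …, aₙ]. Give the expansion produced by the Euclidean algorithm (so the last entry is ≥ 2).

[20; 18, 3, 2, 11]

29340 = 20·1463 + 80
1463 = 18·80 + 23
80 = 3·23 + 11
23 = 2·11 + 1
11 = 11·1 + 0  (stop)
So 29340/1463 = [20; 18, 3, 2, 11].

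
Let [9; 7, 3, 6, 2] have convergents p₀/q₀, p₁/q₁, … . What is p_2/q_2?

201/22

Using pₖ = aₖpₖ₋₁ + pₖ₋₂, qₖ = aₖqₖ₋₁ + qₖ₋₂ (with p₋₁=1, p₋₂=0, q₋₁=0, q₋₂=1):
  k=0: a=9, p=9, q=1
  k=1: a=7, p=64, q=7
  k=2: a=3, p=201, q=22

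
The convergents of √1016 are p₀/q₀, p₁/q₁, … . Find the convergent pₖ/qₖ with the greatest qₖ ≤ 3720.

√1016 = [31; 1, 6, 1, 62, …] (period length 4).
Convergents:
  p_0/q_0 = 31/1
  p_1/q_1 = 32/1
  p_2/q_2 = 223/7
  p_3/q_3 = 255/8
  p_4/q_4 = 16033/503
  p_5/q_5 = 16288/511
  p_6/q_6 = 113761/3569
  p_7/q_7 = 130049/4080
q_6 = 3569 ≤ 3720 < 4080 = q_7, so the answer is 113761/3569.

113761/3569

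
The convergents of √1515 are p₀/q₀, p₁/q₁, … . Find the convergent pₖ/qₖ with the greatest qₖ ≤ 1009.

38923/1000

√1515 = [38; 1, 11, 1, 76, …] (period length 4).
Convergents:
  p_0/q_0 = 38/1
  p_1/q_1 = 39/1
  p_2/q_2 = 467/12
  p_3/q_3 = 506/13
  p_4/q_4 = 38923/1000
  p_5/q_5 = 39429/1013
q_4 = 1000 ≤ 1009 < 1013 = q_5, so the answer is 38923/1000.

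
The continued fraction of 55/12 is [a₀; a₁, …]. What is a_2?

55 = 4·12 + 7   →  a_0 = 4
12 = 1·7 + 5   →  a_1 = 1
7 = 1·5 + 2   →  a_2 = 1

1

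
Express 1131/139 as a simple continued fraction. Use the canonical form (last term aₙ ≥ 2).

1131 = 8×139 + 19
139 = 7×19 + 6
19 = 3×6 + 1
6 = 6×1 + 0  (stop)
So 1131/139 = [8; 7, 3, 6].

[8; 7, 3, 6]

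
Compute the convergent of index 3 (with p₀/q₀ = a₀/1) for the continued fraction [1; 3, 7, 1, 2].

Using pₖ = aₖpₖ₋₁ + pₖ₋₂, qₖ = aₖqₖ₋₁ + qₖ₋₂ (with p₋₁=1, p₋₂=0, q₋₁=0, q₋₂=1):
  k=0: a=1, p=1, q=1
  k=1: a=3, p=4, q=3
  k=2: a=7, p=29, q=22
  k=3: a=1, p=33, q=25

33/25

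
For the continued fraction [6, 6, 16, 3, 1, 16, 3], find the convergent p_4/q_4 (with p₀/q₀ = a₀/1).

2429/394

Using pₖ = aₖpₖ₋₁ + pₖ₋₂, qₖ = aₖqₖ₋₁ + qₖ₋₂ (with p₋₁=1, p₋₂=0, q₋₁=0, q₋₂=1):
  k=0: a=6, p=6, q=1
  k=1: a=6, p=37, q=6
  k=2: a=16, p=598, q=97
  k=3: a=3, p=1831, q=297
  k=4: a=1, p=2429, q=394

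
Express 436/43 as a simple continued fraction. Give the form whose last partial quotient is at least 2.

[10; 7, 6]

436 = 10×43 + 6
43 = 7×6 + 1
6 = 6×1 + 0  (stop)
So 436/43 = [10; 7, 6].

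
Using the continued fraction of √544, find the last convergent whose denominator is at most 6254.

√544 = [23; 3, 11, 3, 46, …] (period length 4).
Convergents:
  p_0/q_0 = 23/1
  p_1/q_1 = 70/3
  p_2/q_2 = 793/34
  p_3/q_3 = 2449/105
  p_4/q_4 = 113447/4864
  p_5/q_5 = 342790/14697
q_4 = 4864 ≤ 6254 < 14697 = q_5, so the answer is 113447/4864.

113447/4864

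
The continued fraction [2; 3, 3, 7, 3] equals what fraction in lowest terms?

527/229

Using pₖ = aₖpₖ₋₁ + pₖ₋₂ and qₖ = aₖqₖ₋₁ + qₖ₋₂:
  k=0: a=2, p=2, q=1
  k=1: a=3, p=7, q=3
  k=2: a=3, p=23, q=10
  k=3: a=7, p=168, q=73
  k=4: a=3, p=527, q=229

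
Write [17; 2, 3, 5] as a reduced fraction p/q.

Fold from the inside: start with 5/1.
  3 + 1/5 = 16/5
  2 + 5/16 = 37/16
  17 + 16/37 = 645/37

645/37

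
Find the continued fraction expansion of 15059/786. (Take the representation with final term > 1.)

15059 = 19*786 + 125
786 = 6*125 + 36
125 = 3*36 + 17
36 = 2*17 + 2
17 = 8*2 + 1
2 = 2*1 + 0  (stop)
So 15059/786 = [19; 6, 3, 2, 8, 2].

[19; 6, 3, 2, 8, 2]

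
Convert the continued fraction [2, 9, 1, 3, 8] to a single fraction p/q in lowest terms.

Using pₖ = aₖpₖ₋₁ + pₖ₋₂ and qₖ = aₖqₖ₋₁ + qₖ₋₂:
  k=0: a=2, p=2, q=1
  k=1: a=9, p=19, q=9
  k=2: a=1, p=21, q=10
  k=3: a=3, p=82, q=39
  k=4: a=8, p=677, q=322

677/322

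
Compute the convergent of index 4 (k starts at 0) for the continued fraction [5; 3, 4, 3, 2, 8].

Using pₖ = aₖpₖ₋₁ + pₖ₋₂, qₖ = aₖqₖ₋₁ + qₖ₋₂ (with p₋₁=1, p₋₂=0, q₋₁=0, q₋₂=1):
  k=0: a=5, p=5, q=1
  k=1: a=3, p=16, q=3
  k=2: a=4, p=69, q=13
  k=3: a=3, p=223, q=42
  k=4: a=2, p=515, q=97

515/97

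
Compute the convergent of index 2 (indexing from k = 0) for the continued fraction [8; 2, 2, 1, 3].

Using pₖ = aₖpₖ₋₁ + pₖ₋₂, qₖ = aₖqₖ₋₁ + qₖ₋₂ (with p₋₁=1, p₋₂=0, q₋₁=0, q₋₂=1):
  k=0: a=8, p=8, q=1
  k=1: a=2, p=17, q=2
  k=2: a=2, p=42, q=5

42/5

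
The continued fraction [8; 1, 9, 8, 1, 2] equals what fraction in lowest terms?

Using pₖ = aₖpₖ₋₁ + pₖ₋₂ and qₖ = aₖqₖ₋₁ + qₖ₋₂:
  k=0: a=8, p=8, q=1
  k=1: a=1, p=9, q=1
  k=2: a=9, p=89, q=10
  k=3: a=8, p=721, q=81
  k=4: a=1, p=810, q=91
  k=5: a=2, p=2341, q=263

2341/263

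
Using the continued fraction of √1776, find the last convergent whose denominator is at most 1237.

24822/589

√1776 = [42; 7, 84, …] (period length 2).
Convergents:
  p_0/q_0 = 42/1
  p_1/q_1 = 295/7
  p_2/q_2 = 24822/589
  p_3/q_3 = 174049/4130
q_2 = 589 ≤ 1237 < 4130 = q_3, so the answer is 24822/589.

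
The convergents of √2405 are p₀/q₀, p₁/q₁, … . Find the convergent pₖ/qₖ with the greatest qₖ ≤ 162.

2403/49

√2405 = [49; 24, 1, 1, 24, 98, …] (period length 5).
Convergents:
  p_0/q_0 = 49/1
  p_1/q_1 = 1177/24
  p_2/q_2 = 1226/25
  p_3/q_3 = 2403/49
  p_4/q_4 = 58898/1201
q_3 = 49 ≤ 162 < 1201 = q_4, so the answer is 2403/49.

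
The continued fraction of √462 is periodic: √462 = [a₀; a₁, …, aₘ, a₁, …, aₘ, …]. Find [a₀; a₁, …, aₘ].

a₀ = ⌊√462⌋ = 21.
With m₀=0, d₀=1 and mₖ₊₁ = dₖaₖ − mₖ, dₖ₊₁ = (n − mₖ₊₁²)/dₖ, aₖ₊₁ = ⌊(a₀+mₖ₊₁)/dₖ₊₁⌋:
  k=1: m=21, d=21, a=2
  k=2: m=21, d=1, a=42
d=1 and a=2a₀=42 at k=2, so the next step gives (m, d) = (21, 21) again — its k=1 value — and the period has length 2.

[21; 2, 42]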